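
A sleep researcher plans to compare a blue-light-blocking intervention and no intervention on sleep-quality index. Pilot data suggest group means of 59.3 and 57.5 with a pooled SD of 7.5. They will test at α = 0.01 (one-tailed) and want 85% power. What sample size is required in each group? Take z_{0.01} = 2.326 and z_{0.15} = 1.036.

n = 393 per group

Cohen's d = |M₁ − M₂| / SD_pooled = |59.3 − 57.5| / 7.5 = 1.8 / 7.5 = 0.240.
For two independent groups with equal n: n = 2·((z_{α} + z_β) / d)².
z_{α} + z_β = 2.326 + 1.036 = 3.362.
n = 2 × (3.362 / 0.240)² = 2 × 14.008² = 2 × 196.23 = 392.5.
Round up to the next whole participant.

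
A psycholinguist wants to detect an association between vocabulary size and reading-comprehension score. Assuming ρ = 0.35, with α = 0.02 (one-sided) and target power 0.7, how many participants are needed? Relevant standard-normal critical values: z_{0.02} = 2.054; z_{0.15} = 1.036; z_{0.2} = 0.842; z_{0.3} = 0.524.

n = 53

Fisher's z: C = ½·ln((1+r)/(1−r)) = ½·ln(2.0769) = 0.3654.
n = ((z_{α} + z_β)/C)² + 3.
(2.054 + 0.524) / 0.3654 = 2.578 / 0.3654 = 7.055.
n = 7.055² + 3 = 49.78 + 3 = 52.8.
Round up.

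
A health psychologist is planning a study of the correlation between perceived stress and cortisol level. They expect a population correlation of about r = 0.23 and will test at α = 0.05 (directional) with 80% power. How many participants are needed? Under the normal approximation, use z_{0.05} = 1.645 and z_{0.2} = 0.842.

n = 116

Fisher's z: C = ½·ln((1+r)/(1−r)) = ½·ln(1.5974) = 0.2342.
n = ((z_{α} + z_β)/C)² + 3.
(1.645 + 0.842) / 0.2342 = 2.487 / 0.2342 = 10.619.
n = 10.619² + 3 = 112.77 + 3 = 115.8.
Round up.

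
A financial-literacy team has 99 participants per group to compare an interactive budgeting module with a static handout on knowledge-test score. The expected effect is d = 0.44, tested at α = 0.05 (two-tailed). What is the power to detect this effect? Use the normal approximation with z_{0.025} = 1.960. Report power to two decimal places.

power ≈ 0.87

For two equal groups, power = Φ(d·√(n/2) − z_{α/2}).
d·√(n/2) = 0.44 × √(99/2) = 0.44 × 7.036 = 3.096.
z_β = 3.096 − 1.960 = 1.136.
Power = Φ(1.136) = 0.872.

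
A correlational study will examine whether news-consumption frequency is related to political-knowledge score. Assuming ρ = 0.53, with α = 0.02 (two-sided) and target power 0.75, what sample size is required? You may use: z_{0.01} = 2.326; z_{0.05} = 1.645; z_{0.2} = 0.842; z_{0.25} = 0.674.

n = 29

Fisher's z: C = ½·ln((1+r)/(1−r)) = ½·ln(3.2553) = 0.5901.
n = ((z_{α/2} + z_β)/C)² + 3.
(2.326 + 0.674) / 0.5901 = 3.000 / 0.5901 = 5.084.
n = 5.084² + 3 = 25.85 + 3 = 28.8.
Round up.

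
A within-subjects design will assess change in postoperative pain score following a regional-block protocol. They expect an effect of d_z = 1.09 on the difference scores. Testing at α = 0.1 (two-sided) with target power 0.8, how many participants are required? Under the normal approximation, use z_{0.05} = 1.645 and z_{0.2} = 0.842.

n = 6 pairs

For a paired (one-sample on differences) test: n = ((z_{α/2} + z_β) / d)².
z_{α/2} + z_β = 1.645 + 0.842 = 2.487.
n = (2.487 / 1.09)² = 2.282² = 5.21.
Round up.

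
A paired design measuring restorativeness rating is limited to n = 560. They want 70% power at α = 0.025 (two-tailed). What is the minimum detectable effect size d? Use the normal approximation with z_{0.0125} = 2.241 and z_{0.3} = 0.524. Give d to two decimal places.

d_min ≈ 0.12

For a single sample (or paired design) of n = 560: d_min = (z_{α/2} + z_β)/√n.
z-sum = 2.241 + 0.524 = 2.765.
d_min = 2.765 / √560 = 2.765 / 23.664 = 0.117.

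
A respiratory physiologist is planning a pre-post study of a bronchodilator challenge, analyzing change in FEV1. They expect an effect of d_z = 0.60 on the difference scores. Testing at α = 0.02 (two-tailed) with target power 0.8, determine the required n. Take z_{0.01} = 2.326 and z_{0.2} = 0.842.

n = 28 pairs

For a paired (one-sample on differences) test: n = ((z_{α/2} + z_β) / d)².
z_{α/2} + z_β = 2.326 + 0.842 = 3.168.
n = (3.168 / 0.60)² = 5.280² = 27.88.
Round up.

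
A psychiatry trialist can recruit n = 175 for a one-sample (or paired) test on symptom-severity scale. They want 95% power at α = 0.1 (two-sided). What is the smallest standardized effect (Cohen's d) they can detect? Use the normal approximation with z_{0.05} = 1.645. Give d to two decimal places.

For a single sample (or paired design) of n = 175: d_min = (z_{α/2} + z_β)/√n.
z-sum = 1.645 + 1.645 = 3.290.
d_min = 3.290 / √175 = 3.290 / 13.229 = 0.249.

d_min ≈ 0.25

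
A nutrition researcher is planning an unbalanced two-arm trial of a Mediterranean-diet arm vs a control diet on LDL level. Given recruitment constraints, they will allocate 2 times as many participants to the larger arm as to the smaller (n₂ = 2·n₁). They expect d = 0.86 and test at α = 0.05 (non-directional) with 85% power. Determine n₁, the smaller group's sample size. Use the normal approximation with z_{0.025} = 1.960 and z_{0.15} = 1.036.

With allocation ratio k = n₂/n₁ = 2, Var(x̄₁−x̄₂) = σ²(1/n₁ + 1/(k·n₁)) = σ²·(k+1)/(k·n₁).
So n₁ = (1 + 1/k)·((z_{α/2} + z_β)/d)² = 1.500 × (2.996/0.86)².
n₁ = 1.500 × 12.14 = 18.2.
Round up: n₁ = 19, giving n₂ = 2 × 19 = 38.

n₁ = 19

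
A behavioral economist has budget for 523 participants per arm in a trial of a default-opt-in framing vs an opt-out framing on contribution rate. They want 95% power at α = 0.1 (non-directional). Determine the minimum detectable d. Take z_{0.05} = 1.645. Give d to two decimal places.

For two independent groups of n = 523 each: d_min = (z_{α/2} + z_β)·√(2/n).
z-sum = 1.645 + 1.645 = 3.290.
d_min = 3.290 × √(2/523) = 3.290 × 0.0618 = 0.203.

d_min ≈ 0.20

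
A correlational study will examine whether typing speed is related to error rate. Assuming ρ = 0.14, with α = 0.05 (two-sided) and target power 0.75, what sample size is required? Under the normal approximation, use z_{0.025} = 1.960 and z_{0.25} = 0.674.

n = 353

Fisher's z: C = ½·ln((1+r)/(1−r)) = ½·ln(1.3256) = 0.1409.
n = ((z_{α/2} + z_β)/C)² + 3.
(1.960 + 0.674) / 0.1409 = 2.634 / 0.1409 = 18.694.
n = 18.694² + 3 = 349.47 + 3 = 352.5.
Round up.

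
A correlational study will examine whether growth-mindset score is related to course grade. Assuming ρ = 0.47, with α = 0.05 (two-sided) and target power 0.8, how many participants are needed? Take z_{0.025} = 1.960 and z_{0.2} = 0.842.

n = 34

Fisher's z: C = ½·ln((1+r)/(1−r)) = ½·ln(2.7736) = 0.5101.
n = ((z_{α/2} + z_β)/C)² + 3.
(1.960 + 0.842) / 0.5101 = 2.802 / 0.5101 = 5.493.
n = 5.493² + 3 = 30.17 + 3 = 33.2.
Round up.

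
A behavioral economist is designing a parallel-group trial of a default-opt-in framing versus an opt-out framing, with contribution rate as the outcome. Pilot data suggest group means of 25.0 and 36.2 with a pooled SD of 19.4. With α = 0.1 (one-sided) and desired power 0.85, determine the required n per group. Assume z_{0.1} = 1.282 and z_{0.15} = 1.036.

n = 33 per group

Cohen's d = |M₁ − M₂| / SD_pooled = |25.0 − 36.2| / 19.4 = 11.2 / 19.4 = 0.577.
For two independent groups with equal n: n = 2·((z_{α} + z_β) / d)².
z_{α} + z_β = 1.282 + 1.036 = 2.318.
n = 2 × (2.318 / 0.577)² = 2 × 4.017² = 2 × 16.14 = 32.3.
Round up to the next whole participant.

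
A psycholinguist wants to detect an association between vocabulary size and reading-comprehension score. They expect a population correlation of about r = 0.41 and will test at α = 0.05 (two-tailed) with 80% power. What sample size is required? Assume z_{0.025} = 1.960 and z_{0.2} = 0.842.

n = 45

Fisher's z: C = ½·ln((1+r)/(1−r)) = ½·ln(2.3898) = 0.4356.
n = ((z_{α/2} + z_β)/C)² + 3.
(1.960 + 0.842) / 0.4356 = 2.802 / 0.4356 = 6.433.
n = 6.433² + 3 = 41.38 + 3 = 44.4.
Round up.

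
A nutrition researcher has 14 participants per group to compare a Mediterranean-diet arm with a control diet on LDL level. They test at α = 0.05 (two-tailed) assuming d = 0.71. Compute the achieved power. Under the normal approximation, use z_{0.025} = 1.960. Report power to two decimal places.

For two equal groups, power = Φ(d·√(n/2) − z_{α/2}).
d·√(n/2) = 0.71 × √(14/2) = 0.71 × 2.646 = 1.878.
z_β = 1.878 − 1.960 = -0.082.
Power = Φ(-0.082) = 0.468.

power ≈ 0.47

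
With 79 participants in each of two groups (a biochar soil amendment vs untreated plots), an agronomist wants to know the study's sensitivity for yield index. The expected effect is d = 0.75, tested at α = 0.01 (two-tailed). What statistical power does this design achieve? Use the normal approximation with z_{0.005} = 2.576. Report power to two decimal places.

power ≈ 0.98

For two equal groups, power = Φ(d·√(n/2) − z_{α/2}).
d·√(n/2) = 0.75 × √(79/2) = 0.75 × 6.285 = 4.714.
z_β = 4.714 − 2.576 = 2.138.
Power = Φ(2.138) = 0.984.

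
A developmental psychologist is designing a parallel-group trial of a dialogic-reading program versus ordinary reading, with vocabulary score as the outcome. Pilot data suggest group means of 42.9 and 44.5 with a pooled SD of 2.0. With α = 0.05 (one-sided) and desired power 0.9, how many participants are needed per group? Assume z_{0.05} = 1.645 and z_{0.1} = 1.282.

n = 27 per group

Cohen's d = |M₁ − M₂| / SD_pooled = |42.9 − 44.5| / 2.0 = 1.6 / 2.0 = 0.800.
For two independent groups with equal n: n = 2·((z_{α} + z_β) / d)².
z_{α} + z_β = 1.645 + 1.282 = 2.927.
n = 2 × (2.927 / 0.800)² = 2 × 3.659² = 2 × 13.39 = 26.8.
Round up to the next whole participant.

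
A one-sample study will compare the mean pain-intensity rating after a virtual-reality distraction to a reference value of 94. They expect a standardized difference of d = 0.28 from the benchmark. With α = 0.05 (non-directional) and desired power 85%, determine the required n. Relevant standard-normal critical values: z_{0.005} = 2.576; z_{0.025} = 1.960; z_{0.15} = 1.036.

n = 115

For a one-sample test: n = ((z_{α/2} + z_β) / d)².
z_{α/2} + z_β = 1.960 + 1.036 = 2.996.
n = (2.996 / 0.28)² = 10.700² = 114.49.
Round up.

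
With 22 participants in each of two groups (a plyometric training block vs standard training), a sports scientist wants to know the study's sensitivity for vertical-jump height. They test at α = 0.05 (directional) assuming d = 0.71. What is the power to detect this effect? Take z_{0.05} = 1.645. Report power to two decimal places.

For two equal groups, power = Φ(d·√(n/2) − z_{α}).
d·√(n/2) = 0.71 × √(22/2) = 0.71 × 3.317 = 2.355.
z_β = 2.355 − 1.645 = 0.710.
Power = Φ(0.710) = 0.761.

power ≈ 0.76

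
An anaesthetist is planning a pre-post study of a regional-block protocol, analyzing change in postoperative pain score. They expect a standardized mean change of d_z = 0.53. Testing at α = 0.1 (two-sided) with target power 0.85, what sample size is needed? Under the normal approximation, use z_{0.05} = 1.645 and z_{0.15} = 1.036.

n = 26 pairs

For a paired (one-sample on differences) test: n = ((z_{α/2} + z_β) / d)².
z_{α/2} + z_β = 1.645 + 1.036 = 2.681.
n = (2.681 / 0.53)² = 5.058² = 25.59.
Round up.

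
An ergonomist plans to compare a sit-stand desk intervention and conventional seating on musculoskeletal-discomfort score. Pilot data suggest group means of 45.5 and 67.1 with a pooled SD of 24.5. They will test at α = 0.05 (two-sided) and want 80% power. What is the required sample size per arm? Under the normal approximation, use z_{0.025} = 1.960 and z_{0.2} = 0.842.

n = 21 per group

Cohen's d = |M₁ − M₂| / SD_pooled = |45.5 − 67.1| / 24.5 = 21.6 / 24.5 = 0.882.
For two independent groups with equal n: n = 2·((z_{α/2} + z_β) / d)².
z_{α/2} + z_β = 1.960 + 0.842 = 2.802.
n = 2 × (2.802 / 0.882)² = 2 × 3.177² = 2 × 10.09 = 20.2.
Round up to the next whole participant.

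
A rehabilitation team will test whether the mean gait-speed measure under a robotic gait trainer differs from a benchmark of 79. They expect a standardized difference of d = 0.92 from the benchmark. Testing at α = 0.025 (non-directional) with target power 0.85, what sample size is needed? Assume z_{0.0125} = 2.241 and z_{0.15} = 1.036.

n = 13

For a one-sample test: n = ((z_{α/2} + z_β) / d)².
z_{α/2} + z_β = 2.241 + 1.036 = 3.277.
n = (3.277 / 0.92)² = 3.562² = 12.69.
Round up.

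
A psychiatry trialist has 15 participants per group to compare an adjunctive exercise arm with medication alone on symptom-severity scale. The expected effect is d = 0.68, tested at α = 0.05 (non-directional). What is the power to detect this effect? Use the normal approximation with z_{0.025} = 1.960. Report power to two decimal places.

For two equal groups, power = Φ(d·√(n/2) − z_{α/2}).
d·√(n/2) = 0.68 × √(15/2) = 0.68 × 2.739 = 1.862.
z_β = 1.862 − 1.960 = -0.098.
Power = Φ(-0.098) = 0.461.

power ≈ 0.46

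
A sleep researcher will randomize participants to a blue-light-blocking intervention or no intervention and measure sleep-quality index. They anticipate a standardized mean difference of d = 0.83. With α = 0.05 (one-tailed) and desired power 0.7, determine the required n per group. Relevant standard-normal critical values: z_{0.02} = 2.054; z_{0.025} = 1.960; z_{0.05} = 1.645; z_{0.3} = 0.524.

For two independent groups with equal n: n = 2·((z_{α} + z_β) / d)².
z_{α} + z_β = 1.645 + 0.524 = 2.169.
n = 2 × (2.169 / 0.83)² = 2 × 2.613² = 2 × 6.83 = 13.7.
Round up to the next whole participant.

n = 14 per group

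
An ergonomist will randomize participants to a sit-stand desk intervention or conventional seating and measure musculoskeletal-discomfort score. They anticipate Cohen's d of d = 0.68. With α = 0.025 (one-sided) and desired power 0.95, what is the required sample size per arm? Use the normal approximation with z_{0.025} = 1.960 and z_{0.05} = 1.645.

n = 57 per group

For two independent groups with equal n: n = 2·((z_{α} + z_β) / d)².
z_{α} + z_β = 1.960 + 1.645 = 3.605.
n = 2 × (3.605 / 0.68)² = 2 × 5.301² = 2 × 28.11 = 56.2.
Round up to the next whole participant.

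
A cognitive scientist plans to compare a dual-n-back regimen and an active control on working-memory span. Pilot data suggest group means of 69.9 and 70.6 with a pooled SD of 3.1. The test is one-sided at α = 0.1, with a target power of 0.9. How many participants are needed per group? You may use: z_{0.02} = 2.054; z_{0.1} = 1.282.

Cohen's d = |M₁ − M₂| / SD_pooled = |69.9 − 70.6| / 3.1 = 0.7 / 3.1 = 0.226.
For two independent groups with equal n: n = 2·((z_{α} + z_β) / d)².
z_{α} + z_β = 1.282 + 1.282 = 2.564.
n = 2 × (2.564 / 0.226)² = 2 × 11.345² = 2 × 128.71 = 257.4.
Round up to the next whole participant.

n = 258 per group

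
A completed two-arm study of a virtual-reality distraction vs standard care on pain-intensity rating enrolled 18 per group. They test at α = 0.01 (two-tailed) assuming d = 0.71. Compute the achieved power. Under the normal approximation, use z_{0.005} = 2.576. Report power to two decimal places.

For two equal groups, power = Φ(d·√(n/2) − z_{α/2}).
d·√(n/2) = 0.71 × √(18/2) = 0.71 × 3.000 = 2.130.
z_β = 2.130 − 2.576 = -0.446.
Power = Φ(-0.446) = 0.328.

power ≈ 0.33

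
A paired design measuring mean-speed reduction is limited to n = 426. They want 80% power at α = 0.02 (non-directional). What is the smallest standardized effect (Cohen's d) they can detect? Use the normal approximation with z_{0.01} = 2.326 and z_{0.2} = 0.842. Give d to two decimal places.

d_min ≈ 0.15

For a single sample (or paired design) of n = 426: d_min = (z_{α/2} + z_β)/√n.
z-sum = 2.326 + 0.842 = 3.168.
d_min = 3.168 / √426 = 3.168 / 20.640 = 0.153.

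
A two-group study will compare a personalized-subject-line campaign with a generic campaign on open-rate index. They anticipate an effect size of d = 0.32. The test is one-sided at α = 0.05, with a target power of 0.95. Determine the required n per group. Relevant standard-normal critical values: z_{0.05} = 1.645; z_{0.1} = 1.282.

n = 212 per group

For two independent groups with equal n: n = 2·((z_{α} + z_β) / d)².
z_{α} + z_β = 1.645 + 1.645 = 3.290.
n = 2 × (3.290 / 0.32)² = 2 × 10.281² = 2 × 105.70 = 211.4.
Round up to the next whole participant.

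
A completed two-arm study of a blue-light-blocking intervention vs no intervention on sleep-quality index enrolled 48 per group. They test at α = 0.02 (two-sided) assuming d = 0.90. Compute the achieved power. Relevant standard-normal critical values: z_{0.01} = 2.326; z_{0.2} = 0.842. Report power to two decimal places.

power ≈ 0.98

For two equal groups, power = Φ(d·√(n/2) − z_{α/2}).
d·√(n/2) = 0.90 × √(48/2) = 0.90 × 4.899 = 4.409.
z_β = 4.409 − 2.326 = 2.083.
Power = Φ(2.083) = 0.981.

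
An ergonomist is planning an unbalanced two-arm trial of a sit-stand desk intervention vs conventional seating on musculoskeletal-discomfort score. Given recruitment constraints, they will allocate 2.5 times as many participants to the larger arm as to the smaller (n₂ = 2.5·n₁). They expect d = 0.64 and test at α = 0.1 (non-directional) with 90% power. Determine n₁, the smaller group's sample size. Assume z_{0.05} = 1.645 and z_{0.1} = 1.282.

n₁ = 30

With allocation ratio k = n₂/n₁ = 2.5, Var(x̄₁−x̄₂) = σ²(1/n₁ + 1/(k·n₁)) = σ²·(k+1)/(k·n₁).
So n₁ = (1 + 1/k)·((z_{α/2} + z_β)/d)² = 1.400 × (2.927/0.64)².
n₁ = 1.400 × 20.92 = 29.3.
Round up: n₁ = 30, giving n₂ = 2.5 × 30 = 75.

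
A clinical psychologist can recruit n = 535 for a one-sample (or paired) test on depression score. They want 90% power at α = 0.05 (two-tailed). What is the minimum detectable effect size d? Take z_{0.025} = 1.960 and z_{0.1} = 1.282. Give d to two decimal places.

d_min ≈ 0.14

For a single sample (or paired design) of n = 535: d_min = (z_{α/2} + z_β)/√n.
z-sum = 1.960 + 1.282 = 3.242.
d_min = 3.242 / √535 = 3.242 / 23.130 = 0.140.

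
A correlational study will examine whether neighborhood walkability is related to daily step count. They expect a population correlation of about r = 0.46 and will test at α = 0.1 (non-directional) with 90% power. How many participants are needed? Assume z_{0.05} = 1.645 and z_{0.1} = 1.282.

Fisher's z: C = ½·ln((1+r)/(1−r)) = ½·ln(2.7037) = 0.4973.
n = ((z_{α/2} + z_β)/C)² + 3.
(1.645 + 1.282) / 0.4973 = 2.927 / 0.4973 = 5.886.
n = 5.886² + 3 = 34.64 + 3 = 37.6.
Round up.

n = 38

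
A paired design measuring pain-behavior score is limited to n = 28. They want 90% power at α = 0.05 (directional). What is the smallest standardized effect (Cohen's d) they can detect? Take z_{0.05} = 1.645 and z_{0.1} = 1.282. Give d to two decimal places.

For a single sample (or paired design) of n = 28: d_min = (z_{α} + z_β)/√n.
z-sum = 1.645 + 1.282 = 2.927.
d_min = 2.927 / √28 = 2.927 / 5.292 = 0.553.

d_min ≈ 0.55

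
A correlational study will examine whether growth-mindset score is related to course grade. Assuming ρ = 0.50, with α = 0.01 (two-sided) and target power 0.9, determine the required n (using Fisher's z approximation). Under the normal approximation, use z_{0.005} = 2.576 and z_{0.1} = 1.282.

Fisher's z: C = ½·ln((1+r)/(1−r)) = ½·ln(3.0000) = 0.5493.
n = ((z_{α/2} + z_β)/C)² + 3.
(2.576 + 1.282) / 0.5493 = 3.858 / 0.5493 = 7.023.
n = 7.023² + 3 = 49.33 + 3 = 52.3.
Round up.

n = 53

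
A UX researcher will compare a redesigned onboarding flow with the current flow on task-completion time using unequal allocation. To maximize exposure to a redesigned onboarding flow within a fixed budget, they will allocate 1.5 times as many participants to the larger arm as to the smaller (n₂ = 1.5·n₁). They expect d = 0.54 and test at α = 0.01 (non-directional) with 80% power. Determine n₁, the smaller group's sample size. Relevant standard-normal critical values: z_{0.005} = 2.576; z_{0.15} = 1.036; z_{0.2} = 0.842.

With allocation ratio k = n₂/n₁ = 1.5, Var(x̄₁−x̄₂) = σ²(1/n₁ + 1/(k·n₁)) = σ²·(k+1)/(k·n₁).
So n₁ = (1 + 1/k)·((z_{α/2} + z_β)/d)² = 1.667 × (3.418/0.54)².
n₁ = 1.667 × 40.06 = 66.8.
Round up: n₁ = 67, giving n₂ = ⌈1.5 × 67⌉ = ⌈100.5⌉ = 101.

n₁ = 67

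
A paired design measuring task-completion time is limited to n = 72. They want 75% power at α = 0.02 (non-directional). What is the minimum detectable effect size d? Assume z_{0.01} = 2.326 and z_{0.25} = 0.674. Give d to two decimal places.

d_min ≈ 0.35

For a single sample (or paired design) of n = 72: d_min = (z_{α/2} + z_β)/√n.
z-sum = 2.326 + 0.674 = 3.000.
d_min = 3.000 / √72 = 3.000 / 8.485 = 0.354.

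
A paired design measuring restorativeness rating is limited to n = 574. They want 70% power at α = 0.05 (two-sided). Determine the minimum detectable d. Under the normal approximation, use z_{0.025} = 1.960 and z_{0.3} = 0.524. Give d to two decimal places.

For a single sample (or paired design) of n = 574: d_min = (z_{α/2} + z_β)/√n.
z-sum = 1.960 + 0.524 = 2.484.
d_min = 2.484 / √574 = 2.484 / 23.958 = 0.104.

d_min ≈ 0.10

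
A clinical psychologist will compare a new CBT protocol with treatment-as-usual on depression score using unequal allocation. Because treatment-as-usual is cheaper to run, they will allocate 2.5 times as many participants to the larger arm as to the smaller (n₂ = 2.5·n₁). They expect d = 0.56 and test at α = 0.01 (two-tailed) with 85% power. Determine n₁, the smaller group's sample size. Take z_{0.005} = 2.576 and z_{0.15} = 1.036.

With allocation ratio k = n₂/n₁ = 2.5, Var(x̄₁−x̄₂) = σ²(1/n₁ + 1/(k·n₁)) = σ²·(k+1)/(k·n₁).
So n₁ = (1 + 1/k)·((z_{α/2} + z_β)/d)² = 1.400 × (3.612/0.56)².
n₁ = 1.400 × 41.60 = 58.2.
Round up: n₁ = 59, giving n₂ = ⌈2.5 × 59⌉ = ⌈147.5⌉ = 148.

n₁ = 59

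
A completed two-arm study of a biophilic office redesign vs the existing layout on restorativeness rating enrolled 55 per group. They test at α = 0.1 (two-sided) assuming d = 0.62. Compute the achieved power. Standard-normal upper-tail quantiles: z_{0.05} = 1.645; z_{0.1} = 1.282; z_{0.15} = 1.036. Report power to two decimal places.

For two equal groups, power = Φ(d·√(n/2) − z_{α/2}).
d·√(n/2) = 0.62 × √(55/2) = 0.62 × 5.244 = 3.251.
z_β = 3.251 − 1.645 = 1.606.
Power = Φ(1.606) = 0.946.

power ≈ 0.95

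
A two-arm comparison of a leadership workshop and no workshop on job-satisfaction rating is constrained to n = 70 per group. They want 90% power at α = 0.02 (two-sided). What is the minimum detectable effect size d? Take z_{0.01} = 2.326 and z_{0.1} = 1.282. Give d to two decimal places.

d_min ≈ 0.61

For two independent groups of n = 70 each: d_min = (z_{α/2} + z_β)·√(2/n).
z-sum = 2.326 + 1.282 = 3.608.
d_min = 3.608 × √(2/70) = 3.608 × 0.1690 = 0.610.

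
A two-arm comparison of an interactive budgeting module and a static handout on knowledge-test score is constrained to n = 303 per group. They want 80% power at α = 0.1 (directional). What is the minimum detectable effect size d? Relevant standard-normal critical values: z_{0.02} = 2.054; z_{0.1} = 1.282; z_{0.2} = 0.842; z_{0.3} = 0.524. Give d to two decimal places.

For two independent groups of n = 303 each: d_min = (z_{α} + z_β)·√(2/n).
z-sum = 1.282 + 0.842 = 2.124.
d_min = 2.124 × √(2/303) = 2.124 × 0.0812 = 0.173.

d_min ≈ 0.17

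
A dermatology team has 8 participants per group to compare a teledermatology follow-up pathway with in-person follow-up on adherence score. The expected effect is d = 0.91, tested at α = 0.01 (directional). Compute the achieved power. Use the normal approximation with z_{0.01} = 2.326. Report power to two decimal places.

For two equal groups, power = Φ(d·√(n/2) − z_{α}).
d·√(n/2) = 0.91 × √(8/2) = 0.91 × 2.000 = 1.820.
z_β = 1.820 − 2.326 = -0.506.
Power = Φ(-0.506) = 0.306.

power ≈ 0.31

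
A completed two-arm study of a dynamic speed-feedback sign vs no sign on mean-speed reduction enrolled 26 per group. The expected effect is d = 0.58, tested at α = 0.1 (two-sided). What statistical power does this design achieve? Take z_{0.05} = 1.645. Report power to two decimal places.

For two equal groups, power = Φ(d·√(n/2) − z_{α/2}).
d·√(n/2) = 0.58 × √(26/2) = 0.58 × 3.606 = 2.091.
z_β = 2.091 − 1.645 = 0.446.
Power = Φ(0.446) = 0.672.

power ≈ 0.67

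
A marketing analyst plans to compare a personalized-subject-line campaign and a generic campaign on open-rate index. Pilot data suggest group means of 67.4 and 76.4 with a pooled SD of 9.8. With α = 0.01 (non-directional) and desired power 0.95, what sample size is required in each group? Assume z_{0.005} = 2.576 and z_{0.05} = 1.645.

n = 43 per group

Cohen's d = |M₁ − M₂| / SD_pooled = |67.4 − 76.4| / 9.8 = 9.0 / 9.8 = 0.918.
For two independent groups with equal n: n = 2·((z_{α/2} + z_β) / d)².
z_{α/2} + z_β = 2.576 + 1.645 = 4.221.
n = 2 × (4.221 / 0.918)² = 2 × 4.598² = 2 × 21.14 = 42.3.
Round up to the next whole participant.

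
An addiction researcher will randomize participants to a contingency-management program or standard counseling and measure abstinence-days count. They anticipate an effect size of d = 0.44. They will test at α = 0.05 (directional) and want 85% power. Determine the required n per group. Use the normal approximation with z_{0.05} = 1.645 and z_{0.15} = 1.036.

n = 75 per group

For two independent groups with equal n: n = 2·((z_{α} + z_β) / d)².
z_{α} + z_β = 1.645 + 1.036 = 2.681.
n = 2 × (2.681 / 0.44)² = 2 × 6.093² = 2 × 37.13 = 74.3.
Round up to the next whole participant.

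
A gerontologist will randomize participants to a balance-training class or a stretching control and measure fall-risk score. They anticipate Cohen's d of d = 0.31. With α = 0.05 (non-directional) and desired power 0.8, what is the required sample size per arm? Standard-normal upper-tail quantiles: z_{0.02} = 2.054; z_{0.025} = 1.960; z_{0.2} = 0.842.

For two independent groups with equal n: n = 2·((z_{α/2} + z_β) / d)².
z_{α/2} + z_β = 1.960 + 0.842 = 2.802.
n = 2 × (2.802 / 0.31)² = 2 × 9.039² = 2 × 81.70 = 163.4.
Round up to the next whole participant.

n = 164 per group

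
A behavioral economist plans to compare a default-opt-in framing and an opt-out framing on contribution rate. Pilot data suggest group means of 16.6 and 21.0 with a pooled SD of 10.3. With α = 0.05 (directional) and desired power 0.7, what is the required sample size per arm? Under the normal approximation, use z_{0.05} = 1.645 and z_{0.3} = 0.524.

n = 52 per group

Cohen's d = |M₁ − M₂| / SD_pooled = |16.6 − 21.0| / 10.3 = 4.4 / 10.3 = 0.427.
For two independent groups with equal n: n = 2·((z_{α} + z_β) / d)².
z_{α} + z_β = 1.645 + 0.524 = 2.169.
n = 2 × (2.169 / 0.427)² = 2 × 5.080² = 2 × 25.80 = 51.6.
Round up to the next whole participant.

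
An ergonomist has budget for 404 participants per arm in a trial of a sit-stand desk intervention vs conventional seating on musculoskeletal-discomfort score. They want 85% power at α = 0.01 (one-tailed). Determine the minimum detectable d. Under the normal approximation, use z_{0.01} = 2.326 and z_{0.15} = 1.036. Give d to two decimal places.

d_min ≈ 0.24

For two independent groups of n = 404 each: d_min = (z_{α} + z_β)·√(2/n).
z-sum = 2.326 + 1.036 = 3.362.
d_min = 3.362 × √(2/404) = 3.362 × 0.0704 = 0.237.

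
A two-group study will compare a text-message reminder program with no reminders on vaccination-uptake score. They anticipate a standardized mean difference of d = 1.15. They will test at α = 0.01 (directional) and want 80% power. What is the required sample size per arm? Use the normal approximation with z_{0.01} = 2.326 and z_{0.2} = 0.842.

n = 16 per group

For two independent groups with equal n: n = 2·((z_{α} + z_β) / d)².
z_{α} + z_β = 2.326 + 0.842 = 3.168.
n = 2 × (3.168 / 1.15)² = 2 × 2.755² = 2 × 7.59 = 15.2.
Round up to the next whole participant.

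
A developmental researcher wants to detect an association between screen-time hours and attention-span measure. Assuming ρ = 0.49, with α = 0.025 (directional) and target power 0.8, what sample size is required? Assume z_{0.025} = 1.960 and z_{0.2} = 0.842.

n = 31

Fisher's z: C = ½·ln((1+r)/(1−r)) = ½·ln(2.9216) = 0.5361.
n = ((z_{α} + z_β)/C)² + 3.
(1.960 + 0.842) / 0.5361 = 2.802 / 0.5361 = 5.227.
n = 5.227² + 3 = 27.32 + 3 = 30.3.
Round up.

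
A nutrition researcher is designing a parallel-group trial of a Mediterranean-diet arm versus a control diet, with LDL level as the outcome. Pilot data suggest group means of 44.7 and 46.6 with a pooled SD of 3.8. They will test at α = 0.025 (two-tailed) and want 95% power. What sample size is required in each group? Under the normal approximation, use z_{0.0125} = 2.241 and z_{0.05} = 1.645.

n = 121 per group

Cohen's d = |M₁ − M₂| / SD_pooled = |44.7 − 46.6| / 3.8 = 1.9 / 3.8 = 0.500.
For two independent groups with equal n: n = 2·((z_{α/2} + z_β) / d)².
z_{α/2} + z_β = 2.241 + 1.645 = 3.886.
n = 2 × (3.886 / 0.500)² = 2 × 7.772² = 2 × 60.40 = 120.8.
Round up to the next whole participant.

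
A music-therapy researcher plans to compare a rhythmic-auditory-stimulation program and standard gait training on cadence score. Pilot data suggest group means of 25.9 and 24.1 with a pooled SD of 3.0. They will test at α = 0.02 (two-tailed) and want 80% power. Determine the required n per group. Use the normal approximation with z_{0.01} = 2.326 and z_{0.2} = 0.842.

Cohen's d = |M₁ − M₂| / SD_pooled = |25.9 − 24.1| / 3.0 = 1.8 / 3.0 = 0.600.
For two independent groups with equal n: n = 2·((z_{α/2} + z_β) / d)².
z_{α/2} + z_β = 2.326 + 0.842 = 3.168.
n = 2 × (3.168 / 0.600)² = 2 × 5.280² = 2 × 27.88 = 55.8.
Round up to the next whole participant.

n = 56 per group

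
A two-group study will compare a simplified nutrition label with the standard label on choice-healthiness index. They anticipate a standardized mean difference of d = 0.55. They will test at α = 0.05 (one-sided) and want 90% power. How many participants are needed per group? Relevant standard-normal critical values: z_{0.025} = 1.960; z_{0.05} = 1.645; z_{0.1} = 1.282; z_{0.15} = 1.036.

For two independent groups with equal n: n = 2·((z_{α} + z_β) / d)².
z_{α} + z_β = 1.645 + 1.282 = 2.927.
n = 2 × (2.927 / 0.55)² = 2 × 5.322² = 2 × 28.32 = 56.6.
Round up to the next whole participant.

n = 57 per group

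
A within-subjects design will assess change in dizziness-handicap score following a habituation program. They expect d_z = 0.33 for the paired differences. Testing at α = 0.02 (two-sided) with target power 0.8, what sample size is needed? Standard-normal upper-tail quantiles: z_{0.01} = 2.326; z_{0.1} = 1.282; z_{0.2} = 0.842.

For a paired (one-sample on differences) test: n = ((z_{α/2} + z_β) / d)².
z_{α/2} + z_β = 2.326 + 0.842 = 3.168.
n = (3.168 / 0.33)² = 9.600² = 92.16.
Round up.

n = 93 pairs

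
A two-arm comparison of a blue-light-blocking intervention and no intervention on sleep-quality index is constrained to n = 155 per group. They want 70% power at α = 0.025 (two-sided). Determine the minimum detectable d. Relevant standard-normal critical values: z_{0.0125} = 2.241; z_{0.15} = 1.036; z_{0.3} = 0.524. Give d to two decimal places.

d_min ≈ 0.31

For two independent groups of n = 155 each: d_min = (z_{α/2} + z_β)·√(2/n).
z-sum = 2.241 + 0.524 = 2.765.
d_min = 2.765 × √(2/155) = 2.765 × 0.1136 = 0.314.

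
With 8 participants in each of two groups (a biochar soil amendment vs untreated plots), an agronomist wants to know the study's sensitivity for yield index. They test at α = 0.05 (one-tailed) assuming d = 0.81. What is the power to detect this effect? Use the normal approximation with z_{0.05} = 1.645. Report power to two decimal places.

power ≈ 0.49

For two equal groups, power = Φ(d·√(n/2) − z_{α}).
d·√(n/2) = 0.81 × √(8/2) = 0.81 × 2.000 = 1.620.
z_β = 1.620 − 1.645 = -0.025.
Power = Φ(-0.025) = 0.490.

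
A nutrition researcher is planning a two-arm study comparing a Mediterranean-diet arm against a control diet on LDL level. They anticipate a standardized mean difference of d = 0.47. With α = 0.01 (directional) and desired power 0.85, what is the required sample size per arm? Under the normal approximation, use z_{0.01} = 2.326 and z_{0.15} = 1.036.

n = 103 per group

For two independent groups with equal n: n = 2·((z_{α} + z_β) / d)².
z_{α} + z_β = 2.326 + 1.036 = 3.362.
n = 2 × (3.362 / 0.47)² = 2 × 7.153² = 2 × 51.17 = 102.3.
Round up to the next whole participant.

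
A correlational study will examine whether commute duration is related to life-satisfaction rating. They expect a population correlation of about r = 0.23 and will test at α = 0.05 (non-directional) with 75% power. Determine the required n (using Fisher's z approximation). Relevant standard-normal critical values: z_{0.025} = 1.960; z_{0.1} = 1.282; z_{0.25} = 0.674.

Fisher's z: C = ½·ln((1+r)/(1−r)) = ½·ln(1.5974) = 0.2342.
n = ((z_{α/2} + z_β)/C)² + 3.
(1.960 + 0.674) / 0.2342 = 2.634 / 0.2342 = 11.247.
n = 11.247² + 3 = 126.49 + 3 = 129.5.
Round up.

n = 130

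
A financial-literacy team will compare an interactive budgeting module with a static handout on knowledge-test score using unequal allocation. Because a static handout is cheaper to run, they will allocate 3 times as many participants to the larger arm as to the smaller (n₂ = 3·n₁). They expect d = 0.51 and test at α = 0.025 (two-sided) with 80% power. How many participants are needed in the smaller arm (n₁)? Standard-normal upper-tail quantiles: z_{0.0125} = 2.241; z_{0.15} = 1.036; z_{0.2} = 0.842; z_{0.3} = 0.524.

n₁ = 49

With allocation ratio k = n₂/n₁ = 3, Var(x̄₁−x̄₂) = σ²(1/n₁ + 1/(k·n₁)) = σ²·(k+1)/(k·n₁).
So n₁ = (1 + 1/k)·((z_{α/2} + z_β)/d)² = 1.333 × (3.083/0.51)².
n₁ = 1.333 × 36.54 = 48.7.
Round up: n₁ = 49, giving n₂ = 3 × 49 = 147.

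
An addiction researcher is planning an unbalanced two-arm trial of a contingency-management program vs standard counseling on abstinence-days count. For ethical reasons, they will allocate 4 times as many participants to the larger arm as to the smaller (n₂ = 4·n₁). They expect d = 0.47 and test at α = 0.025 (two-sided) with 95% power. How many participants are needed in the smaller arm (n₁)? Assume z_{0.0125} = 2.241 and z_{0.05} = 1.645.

n₁ = 86

With allocation ratio k = n₂/n₁ = 4, Var(x̄₁−x̄₂) = σ²(1/n₁ + 1/(k·n₁)) = σ²·(k+1)/(k·n₁).
So n₁ = (1 + 1/k)·((z_{α/2} + z_β)/d)² = 1.250 × (3.886/0.47)².
n₁ = 1.250 × 68.36 = 85.5.
Round up: n₁ = 86, giving n₂ = 4 × 86 = 344.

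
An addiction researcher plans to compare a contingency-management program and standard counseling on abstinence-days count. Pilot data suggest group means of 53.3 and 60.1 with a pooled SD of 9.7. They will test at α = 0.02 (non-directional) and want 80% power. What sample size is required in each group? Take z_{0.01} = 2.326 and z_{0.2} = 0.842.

Cohen's d = |M₁ − M₂| / SD_pooled = |53.3 − 60.1| / 9.7 = 6.8 / 9.7 = 0.701.
For two independent groups with equal n: n = 2·((z_{α/2} + z_β) / d)².
z_{α/2} + z_β = 2.326 + 0.842 = 3.168.
n = 2 × (3.168 / 0.701)² = 2 × 4.519² = 2 × 20.42 = 40.8.
Round up to the next whole participant.

n = 41 per group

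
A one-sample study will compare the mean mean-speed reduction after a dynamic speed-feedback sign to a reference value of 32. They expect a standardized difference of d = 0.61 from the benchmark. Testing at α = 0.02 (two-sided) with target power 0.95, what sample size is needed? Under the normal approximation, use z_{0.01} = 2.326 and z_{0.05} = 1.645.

For a one-sample test: n = ((z_{α/2} + z_β) / d)².
z_{α/2} + z_β = 2.326 + 1.645 = 3.971.
n = (3.971 / 0.61)² = 6.510² = 42.38.
Round up.

n = 43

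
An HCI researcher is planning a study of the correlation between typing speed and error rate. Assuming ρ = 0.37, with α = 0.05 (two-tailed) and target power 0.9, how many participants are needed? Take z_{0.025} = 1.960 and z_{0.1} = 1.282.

n = 73

Fisher's z: C = ½·ln((1+r)/(1−r)) = ½·ln(2.1746) = 0.3884.
n = ((z_{α/2} + z_β)/C)² + 3.
(1.960 + 1.282) / 0.3884 = 3.242 / 0.3884 = 8.347.
n = 8.347² + 3 = 69.67 + 3 = 72.7.
Round up.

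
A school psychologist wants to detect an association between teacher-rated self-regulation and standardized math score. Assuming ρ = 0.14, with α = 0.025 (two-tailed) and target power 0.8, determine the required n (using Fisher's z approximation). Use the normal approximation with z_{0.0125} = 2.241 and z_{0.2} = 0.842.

Fisher's z: C = ½·ln((1+r)/(1−r)) = ½·ln(1.3256) = 0.1409.
n = ((z_{α/2} + z_β)/C)² + 3.
(2.241 + 0.842) / 0.1409 = 3.083 / 0.1409 = 21.881.
n = 21.881² + 3 = 478.77 + 3 = 481.8.
Round up.

n = 482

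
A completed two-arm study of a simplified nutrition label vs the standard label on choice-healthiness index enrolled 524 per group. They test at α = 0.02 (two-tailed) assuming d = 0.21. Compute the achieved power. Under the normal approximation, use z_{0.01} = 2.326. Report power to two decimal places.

power ≈ 0.86

For two equal groups, power = Φ(d·√(n/2) − z_{α/2}).
d·√(n/2) = 0.21 × √(524/2) = 0.21 × 16.186 = 3.399.
z_β = 3.399 − 2.326 = 1.073.
Power = Φ(1.073) = 0.858.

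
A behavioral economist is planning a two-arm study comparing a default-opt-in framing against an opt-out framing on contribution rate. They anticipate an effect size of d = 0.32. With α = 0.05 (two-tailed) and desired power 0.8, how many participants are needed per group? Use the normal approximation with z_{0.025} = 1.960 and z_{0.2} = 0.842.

For two independent groups with equal n: n = 2·((z_{α/2} + z_β) / d)².
z_{α/2} + z_β = 1.960 + 0.842 = 2.802.
n = 2 × (2.802 / 0.32)² = 2 × 8.756² = 2 × 76.67 = 153.3.
Round up to the next whole participant.

n = 154 per group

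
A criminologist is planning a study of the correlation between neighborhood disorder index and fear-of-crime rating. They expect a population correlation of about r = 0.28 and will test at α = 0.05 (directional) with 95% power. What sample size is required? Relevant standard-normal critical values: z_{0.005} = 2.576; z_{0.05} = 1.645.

Fisher's z: C = ½·ln((1+r)/(1−r)) = ½·ln(1.7778) = 0.2877.
n = ((z_{α} + z_β)/C)² + 3.
(1.645 + 1.645) / 0.2877 = 3.290 / 0.2877 = 11.436.
n = 11.436² + 3 = 130.77 + 3 = 133.8.
Round up.

n = 134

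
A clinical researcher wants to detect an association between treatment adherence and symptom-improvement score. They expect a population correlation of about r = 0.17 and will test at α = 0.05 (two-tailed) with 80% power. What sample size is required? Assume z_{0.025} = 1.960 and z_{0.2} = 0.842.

Fisher's z: C = ½·ln((1+r)/(1−r)) = ½·ln(1.4096) = 0.1717.
n = ((z_{α/2} + z_β)/C)² + 3.
(1.960 + 0.842) / 0.1717 = 2.802 / 0.1717 = 16.319.
n = 16.319² + 3 = 266.32 + 3 = 269.3.
Round up.

n = 270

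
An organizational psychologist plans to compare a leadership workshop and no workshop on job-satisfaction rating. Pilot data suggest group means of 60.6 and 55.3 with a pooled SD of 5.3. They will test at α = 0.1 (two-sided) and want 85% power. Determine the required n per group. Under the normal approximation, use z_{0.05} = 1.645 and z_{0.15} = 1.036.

Cohen's d = |M₁ − M₂| / SD_pooled = |60.6 − 55.3| / 5.3 = 5.3 / 5.3 = 1.000.
For two independent groups with equal n: n = 2·((z_{α/2} + z_β) / d)².
z_{α/2} + z_β = 1.645 + 1.036 = 2.681.
n = 2 × (2.681 / 1.000)² = 2 × 2.681² = 2 × 7.19 = 14.4.
Round up to the next whole participant.

n = 15 per group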